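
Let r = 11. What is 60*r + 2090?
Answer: 2750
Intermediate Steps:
60*r + 2090 = 60*11 + 2090 = 660 + 2090 = 2750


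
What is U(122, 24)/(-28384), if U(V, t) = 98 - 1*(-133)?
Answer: -231/28384 ≈ -0.0081384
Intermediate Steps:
U(V, t) = 231 (U(V, t) = 98 + 133 = 231)
U(122, 24)/(-28384) = 231/(-28384) = 231*(-1/28384) = -231/28384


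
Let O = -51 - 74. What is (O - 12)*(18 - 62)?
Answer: 6028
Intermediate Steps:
O = -125
(O - 12)*(18 - 62) = (-125 - 12)*(18 - 62) = -137*(-44) = 6028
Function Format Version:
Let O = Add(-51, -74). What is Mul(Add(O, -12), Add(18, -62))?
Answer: 6028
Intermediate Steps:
O = -125
Mul(Add(O, -12), Add(18, -62)) = Mul(Add(-125, -12), Add(18, -62)) = Mul(-137, -44) = 6028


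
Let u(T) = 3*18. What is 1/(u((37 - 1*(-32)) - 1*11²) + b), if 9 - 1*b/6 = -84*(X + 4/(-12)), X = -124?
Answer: -1/62556 ≈ -1.5986e-5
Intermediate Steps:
u(T) = 54
b = -62610 (b = 54 - (-504)*(-124 + 4/(-12)) = 54 - (-504)*(-124 + 4*(-1/12)) = 54 - (-504)*(-124 - ⅓) = 54 - (-504)*(-373)/3 = 54 - 6*10444 = 54 - 62664 = -62610)
1/(u((37 - 1*(-32)) - 1*11²) + b) = 1/(54 - 62610) = 1/(-62556) = -1/62556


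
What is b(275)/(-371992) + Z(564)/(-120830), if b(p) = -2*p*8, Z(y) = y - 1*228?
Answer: 25416418/2809237085 ≈ 0.0090474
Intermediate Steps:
Z(y) = -228 + y (Z(y) = y - 228 = -228 + y)
b(p) = -16*p
b(275)/(-371992) + Z(564)/(-120830) = -16*275/(-371992) + (-228 + 564)/(-120830) = -4400*(-1/371992) + 336*(-1/120830) = 550/46499 - 168/60415 = 25416418/2809237085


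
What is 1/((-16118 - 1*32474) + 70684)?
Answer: 1/22092 ≈ 4.5265e-5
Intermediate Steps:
1/((-16118 - 1*32474) + 70684) = 1/((-16118 - 32474) + 70684) = 1/(-48592 + 70684) = 1/22092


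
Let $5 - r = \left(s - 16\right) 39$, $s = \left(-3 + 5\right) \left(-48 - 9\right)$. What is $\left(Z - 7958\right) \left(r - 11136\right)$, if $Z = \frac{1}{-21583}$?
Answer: $\frac{1041022298415}{21583} \approx 4.8233 \cdot 10^{7}$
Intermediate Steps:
$Z = - \frac{1}{21583} \approx -4.6333 \cdot 10^{-5}$
$s = -114$ ($s = 2 \left(-57\right) = -114$)
$r = 5075$ ($r = 5 - \left(-114 - 16\right) 39 = 5 - \left(-130\right) 39 = 5 - -5070 = 5 + 5070 = 5075$)
$\left(Z - 7958\right) \left(r - 11136\right) = \left(- \frac{1}{21583} - 7958\right) \left(5075 - 11136\right) = \left(- \frac{171757515}{21583}\right) \left(-6061\right) = \frac{1041022298415}{21583}$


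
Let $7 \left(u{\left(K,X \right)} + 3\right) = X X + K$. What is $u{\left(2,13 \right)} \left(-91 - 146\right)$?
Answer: $- \frac{35550}{7} \approx -5078.6$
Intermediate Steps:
$u{\left(K,X \right)} = -3 + \frac{K}{7} + \frac{X^{2}}{7}$ ($u{\left(K,X \right)} = -3 + \frac{X X + K}{7} = -3 + \frac{X^{2} + K}{7} = -3 + \frac{K + X^{2}}{7} = -3 + \left(\frac{K}{7} + \frac{X^{2}}{7}\right) = -3 + \frac{K}{7} + \frac{X^{2}}{7}$)
$u{\left(2,13 \right)} \left(-91 - 146\right) = \left(-3 + \frac{1}{7} \cdot 2 + \frac{13^{2}}{7}\right) \left(-91 - 146\right) = \left(-3 + \frac{2}{7} + \frac{1}{7} \cdot 169\right) \left(-237\right) = \left(-3 + \frac{2}{7} + \frac{169}{7}\right) \left(-237\right) = \frac{150}{7} \left(-237\right) = - \frac{35550}{7}$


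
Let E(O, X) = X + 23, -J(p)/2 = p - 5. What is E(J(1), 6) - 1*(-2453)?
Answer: 2482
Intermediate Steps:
J(p) = 10 - 2*p (J(p) = -2*(p - 5) = -2*(-5 + p) = 10 - 2*p)
E(O, X) = 23 + X
E(J(1), 6) - 1*(-2453) = (23 + 6) - 1*(-2453) = 29 + 2453 = 2482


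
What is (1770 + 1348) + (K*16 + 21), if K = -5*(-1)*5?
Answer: 3539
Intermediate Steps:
K = 25 (K = 5*5 = 25)
(1770 + 1348) + (K*16 + 21) = (1770 + 1348) + (25*16 + 21) = 3118 + (400 + 21) = 3118 + 421 = 3539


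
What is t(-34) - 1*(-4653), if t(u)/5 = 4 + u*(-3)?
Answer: 5183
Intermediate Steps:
t(u) = 20 - 15*u (t(u) = 5*(4 + u*(-3)) = 5*(4 - 3*u) = 20 - 15*u)
t(-34) - 1*(-4653) = (20 - 15*(-34)) - 1*(-4653) = (20 + 510) + 4653 = 530 + 4653 = 5183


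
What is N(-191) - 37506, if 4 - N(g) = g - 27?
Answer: -37284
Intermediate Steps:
N(g) = 31 - g (N(g) = 4 - (g - 27) = 4 - (-27 + g) = 4 + (27 - g) = 31 - g)
N(-191) - 37506 = (31 - 1*(-191)) - 37506 = (31 + 191) - 37506 = 222 - 37506 = -37284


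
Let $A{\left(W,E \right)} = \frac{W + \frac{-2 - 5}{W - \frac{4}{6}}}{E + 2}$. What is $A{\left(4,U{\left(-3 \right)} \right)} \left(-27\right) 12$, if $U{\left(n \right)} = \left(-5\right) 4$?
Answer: $\frac{171}{5} \approx 34.2$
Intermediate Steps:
$U{\left(n \right)} = -20$
$A{\left(W,E \right)} = \frac{W - \frac{7}{- \frac{2}{3} + W}}{2 + E}$ ($A{\left(W,E \right)} = \frac{W - \frac{7}{W - \frac{2}{3}}}{2 + E} = \frac{W - \frac{7}{- \frac{2}{3} + W}}{2 + E}$)
$A{\left(4,U{\left(-3 \right)} \right)} \left(-27\right) 12 = \frac{-21 - 8 + 3 \cdot 4^{2}}{-4 - -40 + 6 \cdot 4 + 3 \left(-20\right) 4} \left(-27\right) 12 = \frac{-21 - 8 + 3 \cdot 16}{-4 + 40 + 24 - 240} \left(-27\right) 12 = \frac{-21 - 8 + 48}{-180} \left(-27\right) 12 = \left(- \frac{1}{180}\right) 19 \left(-27\right) 12 = \left(- \frac{19}{180}\right) \left(-27\right) 12 = \frac{57}{20} \cdot 12 = \frac{171}{5}$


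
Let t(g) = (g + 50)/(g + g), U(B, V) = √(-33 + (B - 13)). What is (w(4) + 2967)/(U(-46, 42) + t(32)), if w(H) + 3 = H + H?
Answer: 3899264/95889 - 6086656*I*√23/95889 ≈ 40.664 - 304.42*I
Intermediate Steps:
w(H) = -3 + 2*H (w(H) = -3 + (H + H) = -3 + 2*H)
U(B, V) = √(-46 + B) (U(B, V) = √(-33 + (-13 + B)) = √(-46 + B))
t(g) = (50 + g)/(2*g) (t(g) = (50 + g)/((2*g)) = (50 + g)*(1/(2*g)) = (50 + g)/(2*g))
(w(4) + 2967)/(U(-46, 42) + t(32)) = ((-3 + 2*4) + 2967)/(√(-46 - 46) + (½)*(50 + 32)/32) = ((-3 + 8) + 2967)/(√(-92) + (½)*(1/32)*82) = (5 + 2967)/(2*I*√23 + 41/32) = 2972/(41/32 + 2*I*√23)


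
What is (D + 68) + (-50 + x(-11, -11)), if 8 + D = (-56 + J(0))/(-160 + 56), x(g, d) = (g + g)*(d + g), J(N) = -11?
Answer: 51443/104 ≈ 494.64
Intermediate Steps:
x(g, d) = 2*g*(d + g) (x(g, d) = (2*g)*(d + g) = 2*g*(d + g))
D = -765/104 (D = -8 + (-56 - 11)/(-160 + 56) = -8 - 67/(-104) = -8 - 67*(-1/104) = -8 + 67/104 = -765/104 ≈ -7.3558)
(D + 68) + (-50 + x(-11, -11)) = (-765/104 + 68) + (-50 + 2*(-11)*(-11 - 11)) = 6307/104 + (-50 + 2*(-11)*(-22)) = 6307/104 + (-50 + 484) = 6307/104 + 434 = 51443/104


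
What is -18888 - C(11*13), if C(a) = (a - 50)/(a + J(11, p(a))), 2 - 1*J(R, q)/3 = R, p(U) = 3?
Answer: -2191101/116 ≈ -18889.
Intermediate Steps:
J(R, q) = 6 - 3*R
C(a) = (-50 + a)/(-27 + a) (C(a) = (a - 50)/(a + (6 - 3*11)) = (-50 + a)/(a + (6 - 33)) = (-50 + a)/(a - 27) = (-50 + a)/(-27 + a))
-18888 - C(11*13) = -18888 - (-50 + 11*13)/(-27 + 11*13) = -18888 - (-50 + 143)/(-27 + 143) = -18888 - 93/116 = -2191101/116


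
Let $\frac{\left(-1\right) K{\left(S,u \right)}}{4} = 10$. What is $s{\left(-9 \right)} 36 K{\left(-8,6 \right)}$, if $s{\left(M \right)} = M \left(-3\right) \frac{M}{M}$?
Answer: $-38880$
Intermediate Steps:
$K{\left(S,u \right)} = -40$ ($K{\left(S,u \right)} = \left(-4\right) 10 = -40$)
$s{\left(M \right)} = - 3 M$ ($s{\left(M \right)} = - 3 M 1 = - 3 M$)
$s{\left(-9 \right)} 36 K{\left(-8,6 \right)} = \left(-3\right) \left(-9\right) 36 \left(-40\right) = 27 \cdot 36 \left(-40\right) = 972 \left(-40\right) = -38880$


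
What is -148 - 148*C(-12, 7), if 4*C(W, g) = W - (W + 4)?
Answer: 0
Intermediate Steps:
C(W, g) = -1 (C(W, g) = (W - (W + 4))/4 = (W - (4 + W))/4 = (W + (-4 - W))/4 = (¼)*(-4) = -1)
-148 - 148*C(-12, 7) = -148 - 148*(-1) = -148 + 148 = 0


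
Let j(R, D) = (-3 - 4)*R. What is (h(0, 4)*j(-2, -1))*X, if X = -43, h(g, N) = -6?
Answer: 3612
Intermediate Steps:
j(R, D) = -7*R
(h(0, 4)*j(-2, -1))*X = -(-42)*(-2)*(-43) = -6*14*(-43) = -84*(-43) = 3612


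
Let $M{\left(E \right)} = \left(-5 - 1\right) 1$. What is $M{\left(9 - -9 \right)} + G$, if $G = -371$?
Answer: $-377$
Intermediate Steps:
$M{\left(E \right)} = -6$ ($M{\left(E \right)} = \left(-6\right) 1 = -6$)
$M{\left(9 - -9 \right)} + G = -6 - 371 = -377$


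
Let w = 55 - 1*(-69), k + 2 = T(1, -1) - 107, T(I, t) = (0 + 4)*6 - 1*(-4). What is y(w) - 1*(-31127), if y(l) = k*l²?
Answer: -1214329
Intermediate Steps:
T(I, t) = 28 (T(I, t) = 4*6 + 4 = 24 + 4 = 28)
k = -81 (k = -2 + (28 - 107) = -2 - 79 = -81)
w = 124 (w = 55 + 69 = 124)
y(l) = -81*l²
y(w) - 1*(-31127) = -81*124² - 1*(-31127) = -81*15376 + 31127 = -1245456 + 31127 = -1214329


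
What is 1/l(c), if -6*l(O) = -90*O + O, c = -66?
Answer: -1/979 ≈ -0.0010215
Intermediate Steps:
l(O) = 89*O/6 (l(O) = -(-90*O + O)/6 = -(-89)*O/6 = 89*O/6)
1/l(c) = 1/((89/6)*(-66)) = 1/(-979) = -1/979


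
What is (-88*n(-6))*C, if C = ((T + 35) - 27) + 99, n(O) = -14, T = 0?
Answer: 131824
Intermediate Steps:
C = 107 (C = ((0 + 35) - 27) + 99 = (35 - 27) + 99 = 8 + 99 = 107)
(-88*n(-6))*C = -88*(-14)*107 = 1232*107 = 131824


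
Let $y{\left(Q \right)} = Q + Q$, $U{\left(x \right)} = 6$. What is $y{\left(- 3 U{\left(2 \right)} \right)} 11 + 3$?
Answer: $-393$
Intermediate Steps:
$y{\left(Q \right)} = 2 Q$
$y{\left(- 3 U{\left(2 \right)} \right)} 11 + 3 = 2 \left(\left(-3\right) 6\right) 11 + 3 = 2 \left(-18\right) 11 + 3 = \left(-36\right) 11 + 3 = -396 + 3 = -393$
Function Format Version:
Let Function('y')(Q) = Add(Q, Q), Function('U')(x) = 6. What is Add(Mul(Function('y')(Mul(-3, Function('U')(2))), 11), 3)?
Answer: -393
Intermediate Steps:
Function('y')(Q) = Mul(2, Q)
Add(Mul(Function('y')(Mul(-3, Function('U')(2))), 11), 3) = Add(Mul(Mul(2, Mul(-3, 6)), 11), 3) = Add(Mul(Mul(2, -18), 11), 3) = Add(Mul(-36, 11), 3) = Add(-396, 3) = -393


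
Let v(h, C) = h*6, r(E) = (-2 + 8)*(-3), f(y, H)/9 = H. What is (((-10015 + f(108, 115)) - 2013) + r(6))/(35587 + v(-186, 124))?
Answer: -11011/34471 ≈ -0.31943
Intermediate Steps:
f(y, H) = 9*H
r(E) = -18 (r(E) = 6*(-3) = -18)
v(h, C) = 6*h
(((-10015 + f(108, 115)) - 2013) + r(6))/(35587 + v(-186, 124)) = (((-10015 + 9*115) - 2013) - 18)/(35587 + 6*(-186)) = (((-10015 + 1035) - 2013) - 18)/(35587 - 1116) = ((-8980 - 2013) - 18)/34471 = (-10993 - 18)*(1/34471) = -11011*1/34471 = -11011/34471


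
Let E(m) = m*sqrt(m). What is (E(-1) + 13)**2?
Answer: (13 - I)**2 ≈ 168.0 - 26.0*I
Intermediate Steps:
E(m) = m**(3/2)
(E(-1) + 13)**2 = ((-1)**(3/2) + 13)**2 = (-I + 13)**2 = (13 - I)**2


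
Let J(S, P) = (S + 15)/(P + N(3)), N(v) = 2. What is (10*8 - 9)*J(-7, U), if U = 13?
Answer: 568/15 ≈ 37.867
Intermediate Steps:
J(S, P) = (15 + S)/(2 + P) (J(S, P) = (S + 15)/(P + 2) = (15 + S)/(2 + P))
(10*8 - 9)*J(-7, U) = (10*8 - 9)*((15 - 7)/(2 + 13)) = (80 - 9)*(8/15) = 71*((1/15)*8) = 71*(8/15) = 568/15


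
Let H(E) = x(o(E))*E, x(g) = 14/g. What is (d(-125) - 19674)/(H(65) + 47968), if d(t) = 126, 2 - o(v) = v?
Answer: -87966/215791 ≈ -0.40764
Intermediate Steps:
o(v) = 2 - v
H(E) = 14*E/(2 - E) (H(E) = (14/(2 - E))*E = 14*E/(2 - E))
(d(-125) - 19674)/(H(65) + 47968) = (126 - 19674)/(-14*65/(-2 + 65) + 47968) = -19548/(-14*65/63 + 47968) = -19548/(-14*65*1/63 + 47968) = -19548/(-130/9 + 47968) = -19548/431582/9 = -19548*9/431582 = -87966/215791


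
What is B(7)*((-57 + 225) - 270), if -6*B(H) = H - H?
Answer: 0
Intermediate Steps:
B(H) = 0 (B(H) = -(H - H)/6 = -1/6*0 = 0)
B(7)*((-57 + 225) - 270) = 0*((-57 + 225) - 270) = 0*(168 - 270) = 0*(-102) = 0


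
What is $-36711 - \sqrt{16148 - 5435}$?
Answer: $-36711 - \sqrt{10713} \approx -36815.0$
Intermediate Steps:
$-36711 - \sqrt{16148 - 5435} = -36711 - \sqrt{10713}$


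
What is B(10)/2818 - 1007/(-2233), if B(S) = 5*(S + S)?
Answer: 1530513/3146297 ≈ 0.48645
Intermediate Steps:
B(S) = 10*S (B(S) = 5*(2*S) = 10*S)
B(10)/2818 - 1007/(-2233) = (10*10)/2818 - 1007/(-2233) = 100*(1/2818) - 1007*(-1/2233) = 50/1409 + 1007/2233 = 1530513/3146297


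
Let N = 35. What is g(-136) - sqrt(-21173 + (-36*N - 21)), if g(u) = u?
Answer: -136 - I*sqrt(22454) ≈ -136.0 - 149.85*I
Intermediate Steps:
g(-136) - sqrt(-21173 + (-36*N - 21)) = -136 - sqrt(-21173 + (-36*35 - 21)) = -136 - sqrt(-21173 + (-1260 - 21)) = -136 - sqrt(-21173 - 1281) = -136 - sqrt(-22454) = -136 - I*sqrt(22454)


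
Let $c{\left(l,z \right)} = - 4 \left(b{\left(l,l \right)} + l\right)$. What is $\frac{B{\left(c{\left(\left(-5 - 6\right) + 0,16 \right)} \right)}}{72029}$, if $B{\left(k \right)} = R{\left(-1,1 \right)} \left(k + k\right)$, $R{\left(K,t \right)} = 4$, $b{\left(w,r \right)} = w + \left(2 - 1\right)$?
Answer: $\frac{672}{72029} \approx 0.0093296$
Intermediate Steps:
$b{\left(w,r \right)} = 1 + w$ ($b{\left(w,r \right)} = w + \left(2 - 1\right) = w + 1 = 1 + w$)
$c{\left(l,z \right)} = -4 - 8 l$ ($c{\left(l,z \right)} = - 4 \left(\left(1 + l\right) + l\right) = - 4 \left(1 + 2 l\right) = -4 - 8 l$)
$B{\left(k \right)} = 8 k$ ($B{\left(k \right)} = 4 \left(k + k\right) = 4 \cdot 2 k = 8 k$)
$\frac{B{\left(c{\left(\left(-5 - 6\right) + 0,16 \right)} \right)}}{72029} = \frac{8 \left(-4 - 8 \left(\left(-5 - 6\right) + 0\right)\right)}{72029} = 8 \left(-4 - 8 \left(-11 + 0\right)\right) \frac{1}{72029} = 8 \left(-4 - -88\right) \frac{1}{72029} = 8 \left(-4 + 88\right) \frac{1}{72029} = 8 \cdot 84 \cdot \frac{1}{72029} = 672 \cdot \frac{1}{72029} = \frac{672}{72029}$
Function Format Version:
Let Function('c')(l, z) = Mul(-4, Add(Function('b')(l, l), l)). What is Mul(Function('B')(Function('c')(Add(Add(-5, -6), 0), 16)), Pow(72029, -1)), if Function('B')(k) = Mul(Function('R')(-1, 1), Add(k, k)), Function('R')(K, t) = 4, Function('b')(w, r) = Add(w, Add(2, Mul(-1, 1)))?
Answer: Rational(672, 72029) ≈ 0.0093296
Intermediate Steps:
Function('b')(w, r) = Add(1, w) (Function('b')(w, r) = Add(w, Add(2, -1)) = Add(w, 1) = Add(1, w))
Function('c')(l, z) = Add(-4, Mul(-8, l)) (Function('c')(l, z) = Mul(-4, Add(Add(1, l), l)) = Mul(-4, Add(1, Mul(2, l))) = Add(-4, Mul(-8, l)))
Function('B')(k) = Mul(8, k) (Function('B')(k) = Mul(4, Add(k, k)) = Mul(4, Mul(2, k)) = Mul(8, k))
Mul(Function('B')(Function('c')(Add(Add(-5, -6), 0), 16)), Pow(72029, -1)) = Mul(Mul(8, Add(-4, Mul(-8, Add(Add(-5, -6), 0)))), Pow(72029, -1)) = Mul(Mul(8, Add(-4, Mul(-8, Add(-11, 0)))), Rational(1, 72029)) = Mul(Mul(8, Add(-4, Mul(-8, -11))), Rational(1, 72029)) = Mul(Mul(8, Add(-4, 88)), Rational(1, 72029)) = Mul(Mul(8, 84), Rational(1, 72029)) = Mul(672, Rational(1, 72029)) = Rational(672, 72029)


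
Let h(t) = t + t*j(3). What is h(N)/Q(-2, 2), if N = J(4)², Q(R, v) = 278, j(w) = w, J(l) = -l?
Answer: 32/139 ≈ 0.23022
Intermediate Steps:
N = 16 (N = (-1*4)² = (-4)² = 16)
h(t) = 4*t (h(t) = t + t*3 = t + 3*t = 4*t)
h(N)/Q(-2, 2) = (4*16)/278 = 64*(1/278) = 32/139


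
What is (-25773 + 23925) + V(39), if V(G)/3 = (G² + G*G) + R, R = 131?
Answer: 7671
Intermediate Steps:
V(G) = 393 + 6*G² (V(G) = 3*((G² + G*G) + 131) = 3*((G² + G²) + 131) = 3*(2*G² + 131) = 3*(131 + 2*G²) = 393 + 6*G²)
(-25773 + 23925) + V(39) = (-25773 + 23925) + (393 + 6*39²) = -1848 + (393 + 6*1521) = -1848 + (393 + 9126) = -1848 + 9519 = 7671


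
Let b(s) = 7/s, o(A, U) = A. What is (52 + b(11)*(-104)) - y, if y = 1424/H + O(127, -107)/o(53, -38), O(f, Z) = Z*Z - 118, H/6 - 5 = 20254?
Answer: -8078225389/35432991 ≈ -227.99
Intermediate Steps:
H = 121554 (H = 30 + 6*20254 = 30 + 121524 = 121554)
O(f, Z) = -118 + Z² (O(f, Z) = Z² - 118 = -118 + Z²)
y = 688701923/3221181 (y = 1424/121554 + (-118 + (-107)²)/53 = 1424*(1/121554) + (-118 + 11449)*(1/53) = 712/60777 + 11331*(1/53) = 712/60777 + 11331/53 = 688701923/3221181 ≈ 213.80)
(52 + b(11)*(-104)) - y = (52 + (7/11)*(-104)) - 1*688701923/3221181 = (52 + (7*(1/11))*(-104)) - 688701923/3221181 = (52 + (7/11)*(-104)) - 688701923/3221181 = (52 - 728/11) - 688701923/3221181 = -156/11 - 688701923/3221181 = -8078225389/35432991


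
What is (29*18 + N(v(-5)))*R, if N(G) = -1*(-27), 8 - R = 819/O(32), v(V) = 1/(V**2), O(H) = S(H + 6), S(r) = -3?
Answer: 154269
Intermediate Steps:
O(H) = -3
v(V) = V**(-2)
R = 281 (R = 8 - 819/(-3) = 8 - 819*(-1)/3 = 8 - 1*(-273) = 8 + 273 = 281)
N(G) = 27
(29*18 + N(v(-5)))*R = (29*18 + 27)*281 = (522 + 27)*281 = 549*281 = 154269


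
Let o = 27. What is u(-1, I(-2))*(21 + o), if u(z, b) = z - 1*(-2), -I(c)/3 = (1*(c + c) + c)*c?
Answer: 48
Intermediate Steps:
I(c) = -9*c² (I(c) = -3*(1*(c + c) + c)*c = -3*(1*(2*c) + c)*c = -3*(2*c + c)*c = -3*3*c*c = -9*c²)
u(z, b) = 2 + z (u(z, b) = z + 2 = 2 + z)
u(-1, I(-2))*(21 + o) = (2 - 1)*(21 + 27) = 1*48 = 48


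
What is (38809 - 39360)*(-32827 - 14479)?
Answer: 26065606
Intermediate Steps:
(38809 - 39360)*(-32827 - 14479) = -551*(-47306) = 26065606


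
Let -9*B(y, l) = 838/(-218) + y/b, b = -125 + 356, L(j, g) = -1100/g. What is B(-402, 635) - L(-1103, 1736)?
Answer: 1957801/1561098 ≈ 1.2541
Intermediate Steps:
b = 231
B(y, l) = 419/981 - y/2079 (B(y, l) = -(838/(-218) + y/231)/9 = -(838*(-1/218) + y*(1/231))/9 = -(-419/109 + y/231)/9 = 419/981 - y/2079)
B(-402, 635) - L(-1103, 1736) = (419/981 - 1/2079*(-402)) - (-1100)/1736 = (419/981 + 134/693) - (-1100)/1736 = 15623/25179 - 1*(-275/434) = 15623/25179 + 275/434 = 1957801/1561098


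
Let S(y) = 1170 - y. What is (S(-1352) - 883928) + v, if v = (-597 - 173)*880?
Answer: -1559006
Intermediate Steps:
v = -677600 (v = -770*880 = -677600)
(S(-1352) - 883928) + v = ((1170 - 1*(-1352)) - 883928) - 677600 = ((1170 + 1352) - 883928) - 677600 = (2522 - 883928) - 677600 = -881406 - 677600 = -1559006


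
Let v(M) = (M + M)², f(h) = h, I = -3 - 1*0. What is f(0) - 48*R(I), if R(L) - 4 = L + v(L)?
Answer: -1776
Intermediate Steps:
I = -3 (I = -3 + 0 = -3)
v(M) = 4*M² (v(M) = (2*M)² = 4*M²)
R(L) = 4 + L + 4*L² (R(L) = 4 + (L + 4*L²) = 4 + L + 4*L²)
f(0) - 48*R(I) = 0 - 48*(4 - 3 + 4*(-3)²) = 0 - 48*(4 - 3 + 4*9) = 0 - 48*(4 - 3 + 36) = 0 - 48*37 = 0 - 1776 = -1776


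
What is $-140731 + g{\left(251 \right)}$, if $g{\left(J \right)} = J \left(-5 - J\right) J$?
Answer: $-16268987$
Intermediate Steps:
$g{\left(J \right)} = J^{2} \left(-5 - J\right)$ ($g{\left(J \right)} = J J \left(-5 - J\right) = J^{2} \left(-5 - J\right)$)
$-140731 + g{\left(251 \right)} = -140731 + 251^{2} \left(-5 - 251\right) = -140731 + 63001 \left(-5 - 251\right) = -140731 + 63001 \left(-256\right) = -140731 - 16128256 = -16268987$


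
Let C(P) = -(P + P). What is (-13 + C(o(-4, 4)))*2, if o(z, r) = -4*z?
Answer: -90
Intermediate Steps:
C(P) = -2*P
(-13 + C(o(-4, 4)))*2 = (-13 - (-8)*(-4))*2 = (-13 - 2*16)*2 = (-13 - 32)*2 = -45*2 = -90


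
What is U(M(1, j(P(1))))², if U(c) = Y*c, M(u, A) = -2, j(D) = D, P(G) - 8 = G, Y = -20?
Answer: 1600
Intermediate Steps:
P(G) = 8 + G
U(c) = -20*c
U(M(1, j(P(1))))² = (-20*(-2))² = 40² = 1600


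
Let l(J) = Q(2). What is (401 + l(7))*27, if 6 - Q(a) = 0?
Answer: 10989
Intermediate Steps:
Q(a) = 6 (Q(a) = 6 - 1*0 = 6 + 0 = 6)
l(J) = 6
(401 + l(7))*27 = (401 + 6)*27 = 407*27 = 10989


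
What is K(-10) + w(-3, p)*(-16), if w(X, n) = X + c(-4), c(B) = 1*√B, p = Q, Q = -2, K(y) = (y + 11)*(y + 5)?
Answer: 43 - 32*I ≈ 43.0 - 32.0*I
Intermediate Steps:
K(y) = (5 + y)*(11 + y) (K(y) = (11 + y)*(5 + y) = (5 + y)*(11 + y))
p = -2
c(B) = √B
w(X, n) = X + 2*I (w(X, n) = X + √(-4) = X + 2*I)
K(-10) + w(-3, p)*(-16) = (55 + (-10)² + 16*(-10)) + (-3 + 2*I)*(-16) = (55 + 100 - 160) + (48 - 32*I) = -5 + (48 - 32*I) = 43 - 32*I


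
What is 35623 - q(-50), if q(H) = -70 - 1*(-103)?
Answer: 35590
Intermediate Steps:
q(H) = 33 (q(H) = -70 + 103 = 33)
35623 - q(-50) = 35623 - 1*33 = 35623 - 33 = 35590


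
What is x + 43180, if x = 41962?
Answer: 85142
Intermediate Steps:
x + 43180 = 41962 + 43180 = 85142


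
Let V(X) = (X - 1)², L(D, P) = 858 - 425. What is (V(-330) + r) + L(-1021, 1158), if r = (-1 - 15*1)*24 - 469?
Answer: 109141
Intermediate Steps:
L(D, P) = 433
V(X) = (-1 + X)²
r = -853 (r = (-1 - 15)*24 - 469 = -16*24 - 469 = -384 - 469 = -853)
(V(-330) + r) + L(-1021, 1158) = ((-1 - 330)² - 853) + 433 = ((-331)² - 853) + 433 = (109561 - 853) + 433 = 108708 + 433 = 109141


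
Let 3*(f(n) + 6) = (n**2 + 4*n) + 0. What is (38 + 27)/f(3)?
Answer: 65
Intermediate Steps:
f(n) = -6 + n**2/3 + 4*n/3 (f(n) = -6 + ((n**2 + 4*n) + 0)/3 = -6 + (n**2 + 4*n)/3 = -6 + (n**2/3 + 4*n/3) = -6 + n**2/3 + 4*n/3)
(38 + 27)/f(3) = (38 + 27)/(-6 + (1/3)*3**2 + (4/3)*3) = 65/(-6 + (1/3)*9 + 4) = 65/(-6 + 3 + 4) = 65/1 = 65*1 = 65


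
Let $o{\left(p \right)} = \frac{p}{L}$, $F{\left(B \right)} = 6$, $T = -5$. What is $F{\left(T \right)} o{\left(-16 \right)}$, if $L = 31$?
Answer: $- \frac{96}{31} \approx -3.0968$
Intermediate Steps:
$o{\left(p \right)} = \frac{p}{31}$
$F{\left(T \right)} o{\left(-16 \right)} = 6 \cdot \frac{1}{31} \left(-16\right) = 6 \left(- \frac{16}{31}\right) = - \frac{96}{31}$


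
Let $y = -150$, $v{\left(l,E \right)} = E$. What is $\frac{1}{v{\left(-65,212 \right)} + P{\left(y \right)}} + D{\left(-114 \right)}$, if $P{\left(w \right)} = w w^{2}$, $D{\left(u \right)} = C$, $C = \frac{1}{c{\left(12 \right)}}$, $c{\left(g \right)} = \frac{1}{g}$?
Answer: $\frac{40497455}{3374788} \approx 12.0$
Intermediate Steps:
$C = 12$ ($C = \frac{1}{\frac{1}{12}} = 12$)
$D{\left(u \right)} = 12$
$P{\left(w \right)} = w^{3}$
$\frac{1}{v{\left(-65,212 \right)} + P{\left(y \right)}} + D{\left(-114 \right)} = \frac{1}{212 + \left(-150\right)^{3}} + 12 = \frac{1}{212 - 3375000} + 12 = \frac{1}{-3374788} + 12 = - \frac{1}{3374788} + 12 = \frac{40497455}{3374788}$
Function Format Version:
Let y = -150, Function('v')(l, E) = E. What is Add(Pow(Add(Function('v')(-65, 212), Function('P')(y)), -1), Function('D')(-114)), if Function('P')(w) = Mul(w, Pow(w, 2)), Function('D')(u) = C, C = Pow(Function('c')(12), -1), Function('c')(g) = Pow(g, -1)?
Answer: Rational(40497455, 3374788) ≈ 12.000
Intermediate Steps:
C = 12 (C = Pow(Pow(12, -1), -1) = Pow(Rational(1, 12), -1) = 12)
Function('D')(u) = 12
Function('P')(w) = Pow(w, 3)
Add(Pow(Add(Function('v')(-65, 212), Function('P')(y)), -1), Function('D')(-114)) = Add(Pow(Add(212, Pow(-150, 3)), -1), 12) = Add(Pow(Add(212, -3375000), -1), 12) = Add(Pow(-3374788, -1), 12) = Add(Rational(-1, 3374788), 12) = Rational(40497455, 3374788)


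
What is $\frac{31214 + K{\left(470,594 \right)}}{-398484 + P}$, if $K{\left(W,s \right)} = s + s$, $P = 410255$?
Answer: $\frac{32402}{11771} \approx 2.7527$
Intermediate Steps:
$K{\left(W,s \right)} = 2 s$
$\frac{31214 + K{\left(470,594 \right)}}{-398484 + P} = \frac{31214 + 2 \cdot 594}{-398484 + 410255} = \frac{31214 + 1188}{11771} = 32402 \cdot \frac{1}{11771} = \frac{32402}{11771}$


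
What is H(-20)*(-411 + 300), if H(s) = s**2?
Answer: -44400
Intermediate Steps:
H(-20)*(-411 + 300) = (-20)**2*(-411 + 300) = 400*(-111) = -44400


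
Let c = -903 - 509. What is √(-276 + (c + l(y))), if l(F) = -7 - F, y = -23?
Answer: 2*I*√418 ≈ 40.89*I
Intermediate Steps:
c = -1412
√(-276 + (c + l(y))) = √(-276 + (-1412 + (-7 - 1*(-23)))) = √(-276 + (-1412 + (-7 + 23))) = √(-276 + (-1412 + 16)) = √(-276 - 1396) = √(-1672) = 2*I*√418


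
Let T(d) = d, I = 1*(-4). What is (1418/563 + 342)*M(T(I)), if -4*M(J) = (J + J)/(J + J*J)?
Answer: 96982/1689 ≈ 57.420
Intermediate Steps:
I = -4
M(J) = -J/(2*(J + J²)) (M(J) = -(J + J)/(4*(J + J*J)) = -2*J/(4*(J + J²)) = -J/(2*(J + J²)))
(1418/563 + 342)*M(T(I)) = (1418/563 + 342)*(-1/(2 + 2*(-4))) = (1418*(1/563) + 342)*(-1/(2 - 8)) = (1418/563 + 342)*(-1/(-6)) = 193964*(-1*(-⅙))/563 = (193964/563)*(⅙) = 96982/1689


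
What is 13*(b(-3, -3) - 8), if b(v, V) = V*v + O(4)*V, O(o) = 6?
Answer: -221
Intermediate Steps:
b(v, V) = 6*V + V*v (b(v, V) = V*v + 6*V = 6*V + V*v)
13*(b(-3, -3) - 8) = 13*(-3*(6 - 3) - 8) = 13*(-3*3 - 8) = 13*(-9 - 8) = 13*(-17) = -221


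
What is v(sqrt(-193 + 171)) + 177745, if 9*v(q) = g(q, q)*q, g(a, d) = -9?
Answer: 177745 - I*sqrt(22) ≈ 1.7775e+5 - 4.6904*I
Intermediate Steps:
v(q) = -q (v(q) = (-9*q)/9 = -q)
v(sqrt(-193 + 171)) + 177745 = -sqrt(-193 + 171) + 177745 = -sqrt(-22) + 177745 = -I*sqrt(22) + 177745 = 177745 - I*sqrt(22)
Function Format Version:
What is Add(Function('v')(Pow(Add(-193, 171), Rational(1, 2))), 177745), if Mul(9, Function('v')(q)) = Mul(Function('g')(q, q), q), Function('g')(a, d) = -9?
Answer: Add(177745, Mul(-1, I, Pow(22, Rational(1, 2)))) ≈ Add(1.7775e+5, Mul(-4.6904, I))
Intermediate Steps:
Function('v')(q) = Mul(-1, q) (Function('v')(q) = Mul(Rational(1, 9), Mul(-9, q)) = Mul(-1, q))
Add(Function('v')(Pow(Add(-193, 171), Rational(1, 2))), 177745) = Add(Mul(-1, Pow(Add(-193, 171), Rational(1, 2))), 177745) = Add(Mul(-1, Pow(-22, Rational(1, 2))), 177745) = Add(Mul(-1, Mul(I, Pow(22, Rational(1, 2)))), 177745) = Add(Mul(-1, I, Pow(22, Rational(1, 2))), 177745) = Add(177745, Mul(-1, I, Pow(22, Rational(1, 2))))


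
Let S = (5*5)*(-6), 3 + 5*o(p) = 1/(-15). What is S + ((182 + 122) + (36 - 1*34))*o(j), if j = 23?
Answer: -8442/25 ≈ -337.68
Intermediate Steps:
o(p) = -46/75 (o(p) = -⅗ + (⅕)/(-15) = -⅗ + (⅕)*(-1/15) = -⅗ - 1/75 = -46/75)
S = -150 (S = 25*(-6) = -150)
S + ((182 + 122) + (36 - 1*34))*o(j) = -150 + ((182 + 122) + (36 - 1*34))*(-46/75) = -150 + (304 + (36 - 34))*(-46/75) = -150 + (304 + 2)*(-46/75) = -150 + 306*(-46/75) = -150 - 4692/25 = -8442/25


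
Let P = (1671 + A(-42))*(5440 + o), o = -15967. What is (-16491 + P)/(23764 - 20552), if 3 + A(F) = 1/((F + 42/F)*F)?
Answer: -10580470763/1933624 ≈ -5471.8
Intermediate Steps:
A(F) = -3 + 1/(F*(F + 42/F)) (A(F) = -3 + 1/((F + 42/F)*F) = -3 + 1/(F*(F + 42/F)))
P = -10570543181/602 (P = (1671 + (-125 - 3*(-42)²)/(42 + (-42)²))*(5440 - 15967) = (1671 + (-125 - 3*1764)/(42 + 1764))*(-10527) = (1671 + (-125 - 5292)/1806)*(-10527) = (1671 + (1/1806)*(-5417))*(-10527) = (1671 - 5417/1806)*(-10527) = (3012409/1806)*(-10527) = -10570543181/602 ≈ -1.7559e+7)
(-16491 + P)/(23764 - 20552) = (-16491 - 10570543181/602)/(23764 - 20552) = -10580470763/602/3212 = -10580470763/602*1/3212 = -10580470763/1933624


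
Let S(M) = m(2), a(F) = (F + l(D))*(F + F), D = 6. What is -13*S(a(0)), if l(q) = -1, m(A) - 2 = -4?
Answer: 26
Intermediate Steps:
m(A) = -2 (m(A) = 2 - 4 = -2)
a(F) = 2*F*(-1 + F) (a(F) = (F - 1)*(F + F) = (-1 + F)*(2*F) = 2*F*(-1 + F))
S(M) = -2
-13*S(a(0)) = -13*(-2) = 26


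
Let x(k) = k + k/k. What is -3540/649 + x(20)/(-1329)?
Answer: -26657/4873 ≈ -5.4703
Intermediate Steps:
x(k) = 1 + k (x(k) = k + 1 = 1 + k)
-3540/649 + x(20)/(-1329) = -3540/649 + (1 + 20)/(-1329) = -3540*1/649 + 21*(-1/1329) = -60/11 - 7/443 = -26657/4873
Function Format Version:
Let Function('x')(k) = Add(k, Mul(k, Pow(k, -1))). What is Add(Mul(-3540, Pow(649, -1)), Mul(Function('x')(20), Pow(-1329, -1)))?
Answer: Rational(-26657, 4873) ≈ -5.4703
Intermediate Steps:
Function('x')(k) = Add(1, k) (Function('x')(k) = Add(k, 1) = Add(1, k))
Add(Mul(-3540, Pow(649, -1)), Mul(Function('x')(20), Pow(-1329, -1))) = Add(Mul(-3540, Pow(649, -1)), Mul(Add(1, 20), Pow(-1329, -1))) = Add(Mul(-3540, Rational(1, 649)), Mul(21, Rational(-1, 1329))) = Add(Rational(-60, 11), Rational(-7, 443)) = Rational(-26657, 4873)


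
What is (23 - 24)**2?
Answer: 1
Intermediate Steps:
(23 - 24)**2 = (-1)**2 = 1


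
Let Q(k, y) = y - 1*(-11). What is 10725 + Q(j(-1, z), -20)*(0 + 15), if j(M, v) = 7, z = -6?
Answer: 10590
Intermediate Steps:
Q(k, y) = 11 + y (Q(k, y) = y + 11 = 11 + y)
10725 + Q(j(-1, z), -20)*(0 + 15) = 10725 + (11 - 20)*(0 + 15) = 10725 - 9*15 = 10725 - 135 = 10590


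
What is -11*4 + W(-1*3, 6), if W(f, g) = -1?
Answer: -45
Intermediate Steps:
-11*4 + W(-1*3, 6) = -11*4 - 1 = -44 - 1 = -45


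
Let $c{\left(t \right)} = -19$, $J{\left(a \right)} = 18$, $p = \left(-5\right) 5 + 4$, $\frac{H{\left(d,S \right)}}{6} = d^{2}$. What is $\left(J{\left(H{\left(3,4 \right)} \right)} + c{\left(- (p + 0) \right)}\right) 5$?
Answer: $-5$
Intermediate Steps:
$H{\left(d,S \right)} = 6 d^{2}$
$p = -21$ ($p = -25 + 4 = -21$)
$\left(J{\left(H{\left(3,4 \right)} \right)} + c{\left(- (p + 0) \right)}\right) 5 = \left(18 - 19\right) 5 = \left(-1\right) 5 = -5$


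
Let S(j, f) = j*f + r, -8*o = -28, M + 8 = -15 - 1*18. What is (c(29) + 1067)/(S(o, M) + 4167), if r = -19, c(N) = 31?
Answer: 2196/8009 ≈ 0.27419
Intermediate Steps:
M = -41 (M = -8 + (-15 - 1*18) = -8 + (-15 - 18) = -8 - 33 = -41)
o = 7/2 (o = -⅛*(-28) = 7/2 ≈ 3.5000)
S(j, f) = -19 + f*j (S(j, f) = j*f - 19 = f*j - 19 = -19 + f*j)
(c(29) + 1067)/(S(o, M) + 4167) = (31 + 1067)/((-19 - 41*7/2) + 4167) = 1098/((-19 - 287/2) + 4167) = 1098/(-325/2 + 4167) = 1098/(8009/2) = 1098*(2/8009) = 2196/8009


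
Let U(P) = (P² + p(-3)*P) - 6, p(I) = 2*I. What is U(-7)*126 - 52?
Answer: 10658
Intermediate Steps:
U(P) = -6 + P² - 6*P (U(P) = (P² + (2*(-3))*P) - 6 = (P² - 6*P) - 6 = -6 + P² - 6*P)
U(-7)*126 - 52 = (-6 + (-7)² - 6*(-7))*126 - 52 = (-6 + 49 + 42)*126 - 52 = 85*126 - 52 = 10710 - 52 = 10658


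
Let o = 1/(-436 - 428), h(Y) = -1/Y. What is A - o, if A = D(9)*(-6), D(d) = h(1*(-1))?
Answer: -5183/864 ≈ -5.9988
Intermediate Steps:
D(d) = 1 (D(d) = -1/(1*(-1)) = -1/(-1) = -1*(-1) = 1)
A = -6 (A = 1*(-6) = -6)
o = -1/864 (o = 1/(-864) = -1/864 ≈ -0.0011574)
A - o = -6 - 1*(-1/864) = -6 + 1/864 = -5183/864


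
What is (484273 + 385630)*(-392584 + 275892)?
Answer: -101510720876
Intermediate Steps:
(484273 + 385630)*(-392584 + 275892) = 869903*(-116692) = -101510720876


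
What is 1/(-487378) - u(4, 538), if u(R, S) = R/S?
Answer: -975025/131104682 ≈ -0.0074370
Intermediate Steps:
1/(-487378) - u(4, 538) = 1/(-487378) - 4/538 = -1/487378 - 4/538 = -1/487378 - 1*2/269 = -1/487378 - 2/269 = -975025/131104682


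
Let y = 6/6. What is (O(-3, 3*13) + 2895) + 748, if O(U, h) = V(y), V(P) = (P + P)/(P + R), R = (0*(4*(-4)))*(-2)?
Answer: 3645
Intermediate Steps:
R = 0 (R = (0*(-16))*(-2) = 0*(-2) = 0)
y = 1 (y = 6*(⅙) = 1)
V(P) = 2 (V(P) = (P + P)/(P + 0) = (2*P)/P = 2)
O(U, h) = 2
(O(-3, 3*13) + 2895) + 748 = (2 + 2895) + 748 = 2897 + 748 = 3645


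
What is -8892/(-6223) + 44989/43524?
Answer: 666981955/270849852 ≈ 2.4626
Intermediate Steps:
-8892/(-6223) + 44989/43524 = -8892*(-1/6223) + 44989*(1/43524) = 8892/6223 + 44989/43524 = 666981955/270849852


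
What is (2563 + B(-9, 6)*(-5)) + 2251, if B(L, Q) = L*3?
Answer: 4949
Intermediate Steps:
B(L, Q) = 3*L
(2563 + B(-9, 6)*(-5)) + 2251 = (2563 + (3*(-9))*(-5)) + 2251 = (2563 - 27*(-5)) + 2251 = (2563 + 135) + 2251 = 2698 + 2251 = 4949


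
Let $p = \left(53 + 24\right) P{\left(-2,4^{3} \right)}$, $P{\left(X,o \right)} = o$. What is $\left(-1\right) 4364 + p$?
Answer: $564$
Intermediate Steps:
$p = 4928$ ($p = \left(53 + 24\right) 4^{3} = 77 \cdot 64 = 4928$)
$\left(-1\right) 4364 + p = \left(-1\right) 4364 + 4928 = -4364 + 4928 = 564$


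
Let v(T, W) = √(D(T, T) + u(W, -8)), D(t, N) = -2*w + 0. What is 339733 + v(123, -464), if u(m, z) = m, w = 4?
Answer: 339733 + 2*I*√118 ≈ 3.3973e+5 + 21.726*I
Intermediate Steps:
D(t, N) = -8 (D(t, N) = -2*4 + 0 = -8 + 0 = -8)
v(T, W) = √(-8 + W)
339733 + v(123, -464) = 339733 + √(-8 - 464) = 339733 + √(-472) = 339733 + 2*I*√118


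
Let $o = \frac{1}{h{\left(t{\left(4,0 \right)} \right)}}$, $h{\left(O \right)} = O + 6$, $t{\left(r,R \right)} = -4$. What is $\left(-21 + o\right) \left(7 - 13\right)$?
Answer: $123$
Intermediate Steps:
$h{\left(O \right)} = 6 + O$
$o = \frac{1}{2}$ ($o = \frac{1}{6 - 4} = \frac{1}{2} \approx 0.5$)
$\left(-21 + o\right) \left(7 - 13\right) = \left(-21 + \frac{1}{2}\right) \left(7 - 13\right) = - \frac{41 \left(7 - 13\right)}{2} = \left(- \frac{41}{2}\right) \left(-6\right) = 123$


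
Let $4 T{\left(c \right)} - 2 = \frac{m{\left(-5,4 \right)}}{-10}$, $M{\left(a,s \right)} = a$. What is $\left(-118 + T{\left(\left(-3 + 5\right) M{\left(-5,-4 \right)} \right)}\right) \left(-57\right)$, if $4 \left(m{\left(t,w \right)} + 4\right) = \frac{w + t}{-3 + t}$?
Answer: $\frac{8565561}{1280} \approx 6691.8$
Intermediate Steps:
$m{\left(t,w \right)} = -4 + \frac{t + w}{4 \left(-3 + t\right)}$ ($m{\left(t,w \right)} = -4 + \frac{\left(w + t\right) \frac{1}{-3 + t}}{4} = -4 + \frac{\left(t + w\right) \frac{1}{-3 + t}}{4} = -4 + \frac{\frac{1}{-3 + t} \left(t + w\right)}{4} = -4 + \frac{t + w}{4 \left(-3 + t\right)}$)
$T{\left(c \right)} = \frac{767}{1280}$ ($T{\left(c \right)} = \frac{1}{2} + \frac{\frac{48 + 4 - -75}{4 \left(-3 - 5\right)} \frac{1}{-10}}{4} = \frac{1}{2} + \frac{\frac{48 + 4 + 75}{4 \left(-8\right)} \left(- \frac{1}{10}\right)}{4} = \frac{1}{2} + \frac{\frac{1}{4} \left(- \frac{1}{8}\right) 127 \left(- \frac{1}{10}\right)}{4} = \frac{1}{2} + \frac{\left(- \frac{127}{32}\right) \left(- \frac{1}{10}\right)}{4} = \frac{1}{2} + \frac{1}{4} \cdot \frac{127}{320} = \frac{1}{2} + \frac{127}{1280} = \frac{767}{1280}$)
$\left(-118 + T{\left(\left(-3 + 5\right) M{\left(-5,-4 \right)} \right)}\right) \left(-57\right) = \left(-118 + \frac{767}{1280}\right) \left(-57\right) = \left(- \frac{150273}{1280}\right) \left(-57\right) = \frac{8565561}{1280}$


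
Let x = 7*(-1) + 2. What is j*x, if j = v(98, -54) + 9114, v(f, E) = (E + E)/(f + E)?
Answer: -501135/11 ≈ -45558.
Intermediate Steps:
v(f, E) = 2*E/(E + f) (v(f, E) = (2*E)/(E + f) = 2*E/(E + f))
j = 100227/11 (j = 2*(-54)/(-54 + 98) + 9114 = 2*(-54)/44 + 9114 = 2*(-54)*(1/44) + 9114 = -27/11 + 9114 = 100227/11 ≈ 9111.5)
x = -5 (x = -7 + 2 = -5)
j*x = (100227/11)*(-5) = -501135/11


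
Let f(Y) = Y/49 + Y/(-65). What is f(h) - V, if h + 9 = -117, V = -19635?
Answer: 8933637/455 ≈ 19634.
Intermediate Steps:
h = -126 (h = -9 - 117 = -126)
f(Y) = 16*Y/3185 (f(Y) = Y*(1/49) + Y*(-1/65) = Y/49 - Y/65 = 16*Y/3185)
f(h) - V = (16/3185)*(-126) - 1*(-19635) = -288/455 + 19635 = 8933637/455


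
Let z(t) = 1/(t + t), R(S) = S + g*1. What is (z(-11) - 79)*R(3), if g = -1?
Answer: -1739/11 ≈ -158.09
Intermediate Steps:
R(S) = -1 + S (R(S) = S - 1*1 = S - 1 = -1 + S)
z(t) = 1/(2*t)
(z(-11) - 79)*R(3) = ((½)/(-11) - 79)*(-1 + 3) = ((½)*(-1/11) - 79)*2 = (-1/22 - 79)*2 = -1739/22*2 = -1739/11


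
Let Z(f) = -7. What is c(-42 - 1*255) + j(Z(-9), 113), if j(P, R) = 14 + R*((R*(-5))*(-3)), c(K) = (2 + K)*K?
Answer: 279164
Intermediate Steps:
c(K) = K*(2 + K)
j(P, R) = 14 + 15*R² (j(P, R) = 14 + R*(-5*R*(-3)) = 14 + R*(15*R) = 14 + 15*R²)
c(-42 - 1*255) + j(Z(-9), 113) = (-42 - 1*255)*(2 + (-42 - 1*255)) + (14 + 15*113²) = (-42 - 255)*(2 + (-42 - 255)) + (14 + 15*12769) = -297*(2 - 297) + (14 + 191535) = -297*(-295) + 191549 = 87615 + 191549 = 279164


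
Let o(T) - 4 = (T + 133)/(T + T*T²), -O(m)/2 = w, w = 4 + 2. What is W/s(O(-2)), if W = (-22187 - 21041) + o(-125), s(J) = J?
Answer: 10553409751/2929875 ≈ 3602.0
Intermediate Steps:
w = 6
O(m) = -12 (O(m) = -2*6 = -12)
o(T) = 4 + (133 + T)/(T + T³) (o(T) = 4 + (T + 133)/(T + T*T²) = 4 + (133 + T)/(T + T³))
W = -42213639004/976625 (W = (-22187 - 21041) + (133 + 4*(-125)³ + 5*(-125))/(-125 + (-125)³) = -43228 + (133 + 4*(-1953125) - 625)/(-125 - 1953125) = -43228 + (133 - 7812500 - 625)/(-1953250) = -43228 - 1/1953250*(-7812992) = -43228 + 3906496/976625 = -42213639004/976625 ≈ -43224.)
W/s(O(-2)) = -42213639004/976625/(-12) = -42213639004/976625*(-1/12) = 10553409751/2929875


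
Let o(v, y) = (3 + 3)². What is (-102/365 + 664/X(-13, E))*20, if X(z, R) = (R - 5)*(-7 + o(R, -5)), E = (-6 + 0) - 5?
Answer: -72422/2117 ≈ -34.210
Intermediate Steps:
o(v, y) = 36 (o(v, y) = 6² = 36)
E = -11 (E = -6 - 5 = -11)
X(z, R) = -145 + 29*R (X(z, R) = (R - 5)*(-7 + 36) = (-5 + R)*29 = -145 + 29*R)
(-102/365 + 664/X(-13, E))*20 = (-102/365 + 664/(-145 + 29*(-11)))*20 = (-102*1/365 + 664/(-145 - 319))*20 = (-102/365 + 664/(-464))*20 = (-102/365 + 664*(-1/464))*20 = (-102/365 - 83/58)*20 = -36211/21170*20 = -72422/2117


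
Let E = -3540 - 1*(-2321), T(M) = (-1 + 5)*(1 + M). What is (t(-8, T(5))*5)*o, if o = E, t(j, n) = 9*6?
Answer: -329130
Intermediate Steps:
T(M) = 4 + 4*M (T(M) = 4*(1 + M) = 4 + 4*M)
t(j, n) = 54
E = -1219 (E = -3540 + 2321 = -1219)
o = -1219
(t(-8, T(5))*5)*o = (54*5)*(-1219) = 270*(-1219) = -329130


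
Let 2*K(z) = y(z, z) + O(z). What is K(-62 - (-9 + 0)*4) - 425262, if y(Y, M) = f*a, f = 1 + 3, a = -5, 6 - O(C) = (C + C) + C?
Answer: -425230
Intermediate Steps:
O(C) = 6 - 3*C (O(C) = 6 - ((C + C) + C) = 6 - (2*C + C) = 6 - 3*C)
f = 4
y(Y, M) = -20 (y(Y, M) = 4*(-5) = -20)
K(z) = -7 - 3*z/2 (K(z) = (-20 + (6 - 3*z))/2 = (-14 - 3*z)/2 = -7 - 3*z/2)
K(-62 - (-9 + 0)*4) - 425262 = (-7 - 3*(-62 - (-9 + 0)*4)/2) - 425262 = (-7 - 3*(-62 - (-9)*4)/2) - 425262 = (-7 - 3*(-62 - 1*(-36))/2) - 425262 = (-7 - 3*(-62 + 36)/2) - 425262 = (-7 - 3/2*(-26)) - 425262 = (-7 + 39) - 425262 = 32 - 425262 = -425230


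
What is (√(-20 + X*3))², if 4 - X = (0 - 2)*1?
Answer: -2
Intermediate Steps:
X = 6 (X = 4 - (0 - 2) = 4 - (-2) = 4 - 1*(-2) = 4 + 2 = 6)
(√(-20 + X*3))² = (√(-20 + 6*3))² = (√(-20 + 18))² = (√(-2))² = (I*√2)² = -2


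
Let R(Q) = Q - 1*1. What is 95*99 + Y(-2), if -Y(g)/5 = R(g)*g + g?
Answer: 9385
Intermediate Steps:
R(Q) = -1 + Q (R(Q) = Q - 1 = -1 + Q)
Y(g) = -5*g - 5*g*(-1 + g) (Y(g) = -5*((-1 + g)*g + g) = -5*(g*(-1 + g) + g) = -5*(g + g*(-1 + g)) = -5*g - 5*g*(-1 + g))
95*99 + Y(-2) = 95*99 - 5*(-2)**2 = 9405 - 5*4 = 9405 - 20 = 9385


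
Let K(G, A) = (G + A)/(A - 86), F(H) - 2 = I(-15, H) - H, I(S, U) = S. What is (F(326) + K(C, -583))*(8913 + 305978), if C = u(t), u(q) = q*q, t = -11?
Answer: -23756321713/223 ≈ -1.0653e+8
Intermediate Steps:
u(q) = q**2
C = 121 (C = (-11)**2 = 121)
F(H) = -13 - H (F(H) = 2 + (-15 - H) = -13 - H)
K(G, A) = (A + G)/(-86 + A)
(F(326) + K(C, -583))*(8913 + 305978) = ((-13 - 1*326) + (-583 + 121)/(-86 - 583))*(8913 + 305978) = ((-13 - 326) - 462/(-669))*314891 = (-339 - 1/669*(-462))*314891 = (-339 + 154/223)*314891 = -75443/223*314891 = -23756321713/223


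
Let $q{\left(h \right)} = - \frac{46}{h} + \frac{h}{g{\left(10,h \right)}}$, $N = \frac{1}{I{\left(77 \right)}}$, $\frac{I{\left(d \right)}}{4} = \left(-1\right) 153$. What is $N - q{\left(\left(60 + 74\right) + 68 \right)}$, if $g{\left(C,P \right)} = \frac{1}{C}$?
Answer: $- \frac{124846265}{61812} \approx -2019.8$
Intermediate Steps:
$I{\left(d \right)} = -612$ ($I{\left(d \right)} = 4 \left(\left(-1\right) 153\right) = 4 \left(-153\right) = -612$)
$N = - \frac{1}{612}$ ($N = \frac{1}{-612} = - \frac{1}{612} \approx -0.001634$)
$q{\left(h \right)} = - \frac{46}{h} + 10 h$ ($q{\left(h \right)} = - \frac{46}{h} + \frac{h}{\frac{1}{10}} = - \frac{46}{h} + h \frac{1}{\frac{1}{10}} = - \frac{46}{h} + h 10 = - \frac{46}{h} + 10 h$)
$N - q{\left(\left(60 + 74\right) + 68 \right)} = - \frac{1}{612} - \left(- \frac{46}{\left(60 + 74\right) + 68} + 10 \left(\left(60 + 74\right) + 68\right)\right) = - \frac{1}{612} - \left(- \frac{46}{134 + 68} + 10 \left(134 + 68\right)\right) = - \frac{1}{612} - \left(- \frac{46}{202} + 10 \cdot 202\right) = - \frac{1}{612} - \left(\left(-46\right) \frac{1}{202} + 2020\right) = - \frac{1}{612} - \left(- \frac{23}{101} + 2020\right) = - \frac{1}{612} - \frac{203997}{101} = - \frac{124846265}{61812}$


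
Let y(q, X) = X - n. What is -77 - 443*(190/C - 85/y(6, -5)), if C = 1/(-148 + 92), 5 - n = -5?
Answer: 14132798/3 ≈ 4.7109e+6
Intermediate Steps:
n = 10 (n = 5 - 1*(-5) = 5 + 5 = 10)
y(q, X) = -10 + X (y(q, X) = X - 1*10 = X - 10 = -10 + X)
C = -1/56 (C = 1/(-56) = -1/56 ≈ -0.017857)
-77 - 443*(190/C - 85/y(6, -5)) = -77 - 443*(190/(-1/56) - 85/(-10 - 5)) = -77 - 443*(190*(-56) - 85/(-15)) = -77 - 443*(-10640 - 85*(-1/15)) = -77 - 443*(-10640 + 17/3) = -77 - 443*(-31903/3) = -77 + 14133029/3 = 14132798/3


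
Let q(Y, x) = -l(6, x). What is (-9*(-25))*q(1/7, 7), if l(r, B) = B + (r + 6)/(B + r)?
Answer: -23175/13 ≈ -1782.7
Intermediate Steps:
l(r, B) = B + (6 + r)/(B + r)
q(Y, x) = -(12 + x² + 6*x)/(6 + x) (q(Y, x) = -(6 + 6 + x² + x*6)/(x + 6) = -(6 + 6 + x² + 6*x)/(6 + x) = -(12 + x² + 6*x)/(6 + x))
(-9*(-25))*q(1/7, 7) = (-9*(-25))*((-12 - 1*7² - 6*7)/(6 + 7)) = 225*((-12 - 1*49 - 42)/13) = 225*((-12 - 49 - 42)/13) = 225*((1/13)*(-103)) = 225*(-103/13) = -23175/13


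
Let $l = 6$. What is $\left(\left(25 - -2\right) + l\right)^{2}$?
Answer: $1089$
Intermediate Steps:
$\left(\left(25 - -2\right) + l\right)^{2} = \left(\left(25 - -2\right) + 6\right)^{2} = \left(\left(25 + 2\right) + 6\right)^{2} = \left(27 + 6\right)^{2} = 33^{2} = 1089$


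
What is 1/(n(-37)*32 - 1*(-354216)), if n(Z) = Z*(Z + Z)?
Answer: 1/441832 ≈ 2.2633e-6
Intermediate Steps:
n(Z) = 2*Z**2 (n(Z) = Z*(2*Z) = 2*Z**2)
1/(n(-37)*32 - 1*(-354216)) = 1/((2*(-37)**2)*32 - 1*(-354216)) = 1/((2*1369)*32 + 354216) = 1/(2738*32 + 354216) = 1/(87616 + 354216) = 1/441832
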